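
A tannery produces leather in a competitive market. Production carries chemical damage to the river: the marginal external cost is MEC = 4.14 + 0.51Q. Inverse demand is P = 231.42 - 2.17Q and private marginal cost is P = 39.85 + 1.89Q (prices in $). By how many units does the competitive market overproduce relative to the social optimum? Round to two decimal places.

Market equilibrium (private): 39.85 + 1.89Q = 231.42 - 2.17Q → Q_m = 47.1847.
Social marginal cost = private MC + MEC = 43.99 + 2.40Q.
Set SMC = demand: 43.99 + 2.40Q = 231.42 - 2.17Q → Q* = 41.0131.
Gap = |47.1847 − 41.0131| = 6.1716.

6.17 units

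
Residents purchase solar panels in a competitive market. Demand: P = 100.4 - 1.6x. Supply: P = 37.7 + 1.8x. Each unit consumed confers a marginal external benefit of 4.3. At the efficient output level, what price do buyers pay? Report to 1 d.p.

P = 68.9

Social marginal benefit = demand + MEB = 104.7 - 1.6x.
Set SMB = MC: 104.7 - 1.6x = 37.7 + 1.8x → x* = 19.7059.
Consumer price on the demand curve at x*: 100.4 − 1.6×19.7059 = 68.8706.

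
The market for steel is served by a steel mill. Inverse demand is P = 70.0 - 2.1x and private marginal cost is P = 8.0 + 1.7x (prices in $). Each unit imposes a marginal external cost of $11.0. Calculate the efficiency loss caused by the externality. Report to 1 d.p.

Market equilibrium (private): 8.0 + 1.7x = 70.0 - 2.1x → x_m = 16.3158.
Social marginal cost = private MC + MEC = 19.0 + 1.7x.
Set SMC = demand: 19.0 + 1.7x = 70.0 - 2.1x → x* = 13.4211.
The welfare-loss triangle has base |x_m − x*| and height MEC(x_m) (the vertical gap between SMC and demand is zero at x* and MEC at x_m).
DWL = ½ × 2.8947 × 11.0000 = 15.9209.

DWL = $15.9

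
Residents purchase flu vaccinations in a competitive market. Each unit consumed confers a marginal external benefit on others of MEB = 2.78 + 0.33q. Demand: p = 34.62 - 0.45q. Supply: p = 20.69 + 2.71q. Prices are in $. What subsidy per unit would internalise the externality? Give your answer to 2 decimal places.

Social marginal benefit = demand + MEB = 37.40 - 0.12q.
Set SMB = MC: 37.40 - 0.12q = 20.69 + 2.71q → q* = 5.9046.
The Pigouvian subsidy equals MEB at q*: 2.78 + 0.33×5.9046 = 4.7285.

subsidy = $4.73 per unit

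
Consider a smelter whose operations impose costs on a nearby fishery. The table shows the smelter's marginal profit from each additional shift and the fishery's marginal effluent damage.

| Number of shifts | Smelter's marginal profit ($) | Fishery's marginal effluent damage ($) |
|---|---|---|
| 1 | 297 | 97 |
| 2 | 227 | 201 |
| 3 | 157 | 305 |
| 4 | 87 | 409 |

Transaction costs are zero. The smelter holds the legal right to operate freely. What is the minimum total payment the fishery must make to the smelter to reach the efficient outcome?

$244

Left alone the smelter would choose level 4 (marginal profit stays positive).
Efficient level: k* = 2 (marginal profit ≥ marginal effluent damage through 2).
The fishery must at least cover the smelter's forgone profit from cutting 4→2: 157 + 87 = 244.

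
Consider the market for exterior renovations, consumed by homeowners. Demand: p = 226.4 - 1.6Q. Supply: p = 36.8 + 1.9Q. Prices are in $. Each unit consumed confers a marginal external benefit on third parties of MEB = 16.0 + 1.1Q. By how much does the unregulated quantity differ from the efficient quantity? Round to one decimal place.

31.5 units

Market equilibrium (private): 36.8 + 1.9Q = 226.4 - 1.6Q → Q_m = 54.1714.
Social marginal benefit = demand + MEB = 242.4 - 0.5Q.
Set SMB = MC: 242.4 - 0.5Q = 36.8 + 1.9Q → Q* = 85.6667.
Gap = |54.1714 − 85.6667| = 31.4953.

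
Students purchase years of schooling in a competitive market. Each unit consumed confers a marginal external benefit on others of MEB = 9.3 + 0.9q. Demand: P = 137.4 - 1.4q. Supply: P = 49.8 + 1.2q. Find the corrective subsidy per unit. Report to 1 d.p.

subsidy = 60.6 per unit

Social marginal benefit = demand + MEB = 146.7 - 0.5q.
Set SMB = MC: 146.7 - 0.5q = 49.8 + 1.2q → q* = 57.0000.
The Pigouvian subsidy equals MEB at q*: 9.3 + 0.9×57.0000 = 60.6000.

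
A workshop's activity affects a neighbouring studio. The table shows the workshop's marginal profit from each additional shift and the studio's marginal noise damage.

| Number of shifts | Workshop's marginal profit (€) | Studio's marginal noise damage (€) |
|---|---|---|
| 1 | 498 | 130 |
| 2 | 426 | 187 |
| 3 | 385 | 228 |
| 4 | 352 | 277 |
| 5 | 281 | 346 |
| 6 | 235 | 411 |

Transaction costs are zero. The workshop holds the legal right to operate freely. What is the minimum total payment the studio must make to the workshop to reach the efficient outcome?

Left alone the workshop would choose level 6 (marginal profit stays positive).
Efficient level: k* = 4 (marginal profit ≥ marginal noise damage through 4).
The studio must at least cover the workshop's forgone profit from cutting 6→4: 281 + 235 = 516.

€516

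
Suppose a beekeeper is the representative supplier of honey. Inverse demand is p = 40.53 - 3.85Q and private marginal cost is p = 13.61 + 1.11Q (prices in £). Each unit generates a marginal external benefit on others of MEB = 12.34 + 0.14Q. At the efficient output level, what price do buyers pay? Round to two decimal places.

Social marginal cost = private MC − MEB = 1.27 + 0.97Q.
Set SMC = demand: 1.27 + 0.97Q = 40.53 - 3.85Q → Q* = 8.1452.
Consumer price on the demand curve at Q*: 40.53 − 3.85×8.1452 = 9.1710.

P = £9.17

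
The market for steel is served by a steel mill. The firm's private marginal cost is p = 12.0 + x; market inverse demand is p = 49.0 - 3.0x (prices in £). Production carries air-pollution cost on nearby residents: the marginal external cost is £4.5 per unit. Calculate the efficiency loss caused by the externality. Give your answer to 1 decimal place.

Market equilibrium (private): 12.0 + x = 49.0 - 3.0x → x_m = 9.2500.
Social marginal cost = private MC + MEC = 16.5 + x.
Set SMC = demand: 16.5 + x = 49.0 - 3.0x → x* = 8.1250.
Height of the DWL triangle at x_m is SMC(x_m) − demand(x_m) = MEC(x_m) = 4.5000.
DWL = ½ × 1.1250 × 4.5000 = 2.5313.

DWL = £2.5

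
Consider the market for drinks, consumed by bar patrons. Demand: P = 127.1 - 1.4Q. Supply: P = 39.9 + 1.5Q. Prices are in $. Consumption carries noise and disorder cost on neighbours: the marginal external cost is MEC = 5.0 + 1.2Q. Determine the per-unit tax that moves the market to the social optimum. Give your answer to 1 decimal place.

tax = $29.1 per unit

Social marginal benefit = demand − MEC = 122.1 - 2.6Q.
Set SMB = MC: 122.1 - 2.6Q = 39.9 + 1.5Q → Q* = 20.0488.
The Pigouvian tax equals MEC at Q*: 5.0 + 1.2×20.0488 = 29.0586.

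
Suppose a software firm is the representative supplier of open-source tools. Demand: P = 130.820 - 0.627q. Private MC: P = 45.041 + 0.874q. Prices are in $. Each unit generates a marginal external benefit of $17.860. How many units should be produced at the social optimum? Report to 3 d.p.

Social marginal cost = private MC − MEB = 27.181 + 0.874q.
Set SMC = demand: 27.181 + 0.874q = 130.820 - 0.627q → q* = 69.0466.

q* = 69.047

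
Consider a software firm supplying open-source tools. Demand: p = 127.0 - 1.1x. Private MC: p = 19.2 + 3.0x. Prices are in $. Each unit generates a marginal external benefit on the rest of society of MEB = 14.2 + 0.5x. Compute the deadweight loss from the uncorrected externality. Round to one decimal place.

Market equilibrium (private): 19.2 + 3.0x = 127.0 - 1.1x → x_m = 26.2927.
Social marginal cost = private MC − MEB = 5.0 + 2.5x.
Set SMC = demand: 5.0 + 2.5x = 127.0 - 1.1x → x* = 33.8889.
The welfare-loss triangle has base |x_m − x*| and height MEB(x_m) (the vertical gap between SMC and demand is zero at x* and MEB at x_m).
DWL = ½ × 7.5962 × 27.3463 = 103.8640.

DWL = $103.9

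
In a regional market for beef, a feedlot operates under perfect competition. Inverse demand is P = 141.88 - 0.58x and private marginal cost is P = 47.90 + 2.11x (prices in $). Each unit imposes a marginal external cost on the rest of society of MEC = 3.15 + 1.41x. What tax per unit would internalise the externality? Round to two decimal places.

tax = $34.39 per unit

Social marginal cost = private MC + MEC = 51.05 + 3.52x.
Set SMC = demand: 51.05 + 3.52x = 141.88 - 0.58x → x* = 22.1537.
The Pigouvian tax equals MEC at x*: 3.15 + 1.41×22.1537 = 34.3867.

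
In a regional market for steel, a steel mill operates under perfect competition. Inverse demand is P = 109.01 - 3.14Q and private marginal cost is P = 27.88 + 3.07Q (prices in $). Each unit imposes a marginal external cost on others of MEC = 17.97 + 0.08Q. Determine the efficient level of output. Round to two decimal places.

Social marginal cost = private MC + MEC = 45.85 + 3.15Q.
Set SMC = demand: 45.85 + 3.15Q = 109.01 - 3.14Q → Q* = 10.0413.

Q* = 10.04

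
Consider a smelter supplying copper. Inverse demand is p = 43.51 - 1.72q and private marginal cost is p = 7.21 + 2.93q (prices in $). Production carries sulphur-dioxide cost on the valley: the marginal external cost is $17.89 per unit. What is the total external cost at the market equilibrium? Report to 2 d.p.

Market equilibrium (private): 7.21 + 2.93q = 43.51 - 1.72q → q_m = 7.8065.
Total external cost = MEC × q_m = 17.89 × 7.8065 = 139.6583.

$139.66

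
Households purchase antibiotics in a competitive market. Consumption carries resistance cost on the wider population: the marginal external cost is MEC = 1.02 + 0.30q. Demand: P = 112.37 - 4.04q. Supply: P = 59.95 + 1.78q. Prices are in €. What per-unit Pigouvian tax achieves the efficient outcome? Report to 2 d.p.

tax = €3.54 per unit

Social marginal benefit = demand − MEC = 111.35 - 4.34q.
Set SMB = MC: 111.35 - 4.34q = 59.95 + 1.78q → q* = 8.3987.
The Pigouvian tax equals MEC at q*: 1.02 + 0.30×8.3987 = 3.5396.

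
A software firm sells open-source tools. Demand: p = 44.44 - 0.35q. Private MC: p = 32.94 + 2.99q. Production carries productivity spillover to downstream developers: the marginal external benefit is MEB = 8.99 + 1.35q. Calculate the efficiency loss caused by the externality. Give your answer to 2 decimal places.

Market equilibrium (private): 32.94 + 2.99q = 44.44 - 0.35q → q_m = 3.4431.
Social marginal cost = private MC − MEB = 23.95 + 1.64q.
Set SMC = demand: 23.95 + 1.64q = 44.44 - 0.35q → q* = 10.2965.
Between q* and q_m the wedge demand − SMC runs linearly from 0 to MEB(q_m), so the loss is a triangle.
DWL = ½ × 6.8534 × 13.6382 = 46.7340.

DWL = 46.73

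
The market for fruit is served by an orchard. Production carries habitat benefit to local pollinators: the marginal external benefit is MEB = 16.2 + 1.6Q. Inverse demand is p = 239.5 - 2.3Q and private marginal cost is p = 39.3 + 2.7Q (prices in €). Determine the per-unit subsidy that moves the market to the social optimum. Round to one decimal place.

subsidy = €118.0 per unit

Social marginal cost = private MC − MEB = 23.1 + 1.1Q.
Set SMC = demand: 23.1 + 1.1Q = 239.5 - 2.3Q → Q* = 63.6471.
The Pigouvian subsidy equals MEB at Q*: 16.2 + 1.6×63.6471 = 118.0354.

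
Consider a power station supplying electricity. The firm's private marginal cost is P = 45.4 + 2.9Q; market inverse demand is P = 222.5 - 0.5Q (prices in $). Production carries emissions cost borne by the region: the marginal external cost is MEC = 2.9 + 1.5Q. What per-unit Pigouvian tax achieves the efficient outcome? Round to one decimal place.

tax = $56.2 per unit

Social marginal cost = private MC + MEC = 48.3 + 4.4Q.
Set SMC = demand: 48.3 + 4.4Q = 222.5 - 0.5Q → Q* = 35.5510.
The Pigouvian tax equals MEC at Q*: 2.9 + 1.5×35.5510 = 56.2265.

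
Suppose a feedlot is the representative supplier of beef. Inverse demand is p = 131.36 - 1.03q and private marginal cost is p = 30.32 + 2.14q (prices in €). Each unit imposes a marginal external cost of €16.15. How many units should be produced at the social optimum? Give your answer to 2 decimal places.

q* = 26.78

Social marginal cost = private MC + MEC = 46.47 + 2.14q.
Set SMC = demand: 46.47 + 2.14q = 131.36 - 1.03q → q* = 26.7792.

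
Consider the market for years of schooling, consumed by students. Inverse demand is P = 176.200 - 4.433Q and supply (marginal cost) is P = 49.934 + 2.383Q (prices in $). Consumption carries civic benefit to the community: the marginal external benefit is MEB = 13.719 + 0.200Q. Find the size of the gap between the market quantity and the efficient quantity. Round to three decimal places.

Market equilibrium (private): 49.934 + 2.383Q = 176.200 - 4.433Q → Q_m = 18.5249.
Social marginal benefit = demand + MEB = 189.919 - 4.233Q.
Set SMB = MC: 189.919 - 4.233Q = 49.934 + 2.383Q → Q* = 21.1586.
Gap = |18.5249 − 21.1586| = 2.6337.

2.634 units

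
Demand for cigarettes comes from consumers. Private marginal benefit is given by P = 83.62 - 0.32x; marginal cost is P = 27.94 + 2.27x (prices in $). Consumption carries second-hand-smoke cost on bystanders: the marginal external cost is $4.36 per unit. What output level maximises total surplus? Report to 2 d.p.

Social marginal benefit = demand − MEC = 79.26 - 0.32x.
Set SMB = MC: 79.26 - 0.32x = 27.94 + 2.27x → x* = 19.8147.

x* = 19.81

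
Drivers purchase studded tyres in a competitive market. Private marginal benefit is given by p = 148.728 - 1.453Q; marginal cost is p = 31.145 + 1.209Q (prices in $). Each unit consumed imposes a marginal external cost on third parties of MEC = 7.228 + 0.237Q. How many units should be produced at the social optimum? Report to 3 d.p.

Q* = 38.067

Social marginal benefit = demand − MEC = 141.500 - 1.690Q.
Set SMB = MC: 141.500 - 1.690Q = 31.145 + 1.209Q → Q* = 38.0666.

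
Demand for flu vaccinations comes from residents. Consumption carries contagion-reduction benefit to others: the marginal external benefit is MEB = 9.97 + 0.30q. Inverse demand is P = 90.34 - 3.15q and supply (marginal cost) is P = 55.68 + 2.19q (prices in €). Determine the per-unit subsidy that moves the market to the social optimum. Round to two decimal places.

Social marginal benefit = demand + MEB = 100.31 - 2.85q.
Set SMB = MC: 100.31 - 2.85q = 55.68 + 2.19q → q* = 8.8552.
The Pigouvian subsidy equals MEB at q*: 9.97 + 0.30×8.8552 = 12.6266.

subsidy = €12.63 per unit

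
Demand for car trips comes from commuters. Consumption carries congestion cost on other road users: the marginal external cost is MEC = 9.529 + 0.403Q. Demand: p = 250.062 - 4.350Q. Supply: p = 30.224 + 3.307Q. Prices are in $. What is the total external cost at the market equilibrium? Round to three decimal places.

Market equilibrium (private): 30.224 + 3.307Q = 250.062 - 4.350Q → Q_m = 28.7107.
Total external cost = ∫₀^{Q_m} (9.529 + 0.403Q) dQ = 9.529×28.7107 + ½×0.403×28.7107² = 439.6816.

$439.682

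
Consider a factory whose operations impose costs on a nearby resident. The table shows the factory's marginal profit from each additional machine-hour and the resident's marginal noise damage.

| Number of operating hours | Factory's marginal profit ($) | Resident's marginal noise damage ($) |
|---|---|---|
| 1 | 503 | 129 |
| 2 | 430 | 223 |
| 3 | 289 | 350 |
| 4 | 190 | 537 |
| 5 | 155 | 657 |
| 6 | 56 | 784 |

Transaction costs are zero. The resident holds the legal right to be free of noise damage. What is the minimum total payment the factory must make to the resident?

$352

Efficient level: marginal profit ≥ marginal noise damage through level 2, so k* = 2.
With the resident holding the right, the factory must at least compensate total damage at k*: 129 + 223 = 352.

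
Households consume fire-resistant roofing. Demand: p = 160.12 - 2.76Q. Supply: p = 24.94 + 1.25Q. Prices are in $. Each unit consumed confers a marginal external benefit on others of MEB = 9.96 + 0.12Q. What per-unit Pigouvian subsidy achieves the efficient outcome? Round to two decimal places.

Social marginal benefit = demand + MEB = 170.08 - 2.64Q.
Set SMB = MC: 170.08 - 2.64Q = 24.94 + 1.25Q → Q* = 37.3111.
The Pigouvian subsidy equals MEB at Q*: 9.96 + 0.12×37.3111 = 14.4373.

subsidy = $14.44 per unit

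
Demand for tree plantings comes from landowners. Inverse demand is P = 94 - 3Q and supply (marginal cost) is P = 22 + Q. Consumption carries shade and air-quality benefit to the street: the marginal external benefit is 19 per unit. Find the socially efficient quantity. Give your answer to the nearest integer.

Q* = 23

Social marginal benefit = demand + MEB = 113 - 3Q.
Set SMB = MC: 113 - 3Q = 22 + Q → Q* = 22.7500.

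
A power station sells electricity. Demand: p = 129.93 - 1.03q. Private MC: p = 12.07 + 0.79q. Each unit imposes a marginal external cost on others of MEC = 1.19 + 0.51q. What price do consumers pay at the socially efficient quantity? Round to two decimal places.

P = 78.35

Social marginal cost = private MC + MEC = 13.26 + 1.30q.
Set SMC = demand: 13.26 + 1.30q = 129.93 - 1.03q → q* = 50.0730.
Consumer price on the demand curve at q*: 129.93 − 1.03×50.0730 = 78.3548.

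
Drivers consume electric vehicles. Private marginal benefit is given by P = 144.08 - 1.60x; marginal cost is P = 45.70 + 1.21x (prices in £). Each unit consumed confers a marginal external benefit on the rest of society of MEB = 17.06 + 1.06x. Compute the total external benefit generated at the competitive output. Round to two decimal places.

£1246.93

Market equilibrium (private): 45.70 + 1.21x = 144.08 - 1.60x → x_m = 35.0107.
Total external benefit = ∫₀^{x_m} (17.06 + 1.06x) dx = 17.06×35.0107 + ½×1.06×35.0107² = 1246.9296.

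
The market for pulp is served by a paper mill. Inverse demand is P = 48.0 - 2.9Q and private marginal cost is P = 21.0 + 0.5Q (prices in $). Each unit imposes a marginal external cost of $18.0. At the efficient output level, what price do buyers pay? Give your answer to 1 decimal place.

Social marginal cost = private MC + MEC = 39.0 + 0.5Q.
Set SMC = demand: 39.0 + 0.5Q = 48.0 - 2.9Q → Q* = 2.6471.
Consumer price on the demand curve at Q*: 48.0 − 2.9×2.6471 = 40.3234.

P = $40.3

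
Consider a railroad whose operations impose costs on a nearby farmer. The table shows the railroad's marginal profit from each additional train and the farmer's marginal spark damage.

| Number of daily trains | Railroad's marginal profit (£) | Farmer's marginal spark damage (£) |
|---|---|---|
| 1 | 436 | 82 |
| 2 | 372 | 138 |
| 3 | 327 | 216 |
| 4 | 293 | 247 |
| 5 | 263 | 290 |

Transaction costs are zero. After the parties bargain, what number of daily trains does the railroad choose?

Bargaining reaches the level where marginal profit last exceeds marginal spark damage.
That holds through level 4 (293 ≥ 247) but not at 5 (263 < 290).

4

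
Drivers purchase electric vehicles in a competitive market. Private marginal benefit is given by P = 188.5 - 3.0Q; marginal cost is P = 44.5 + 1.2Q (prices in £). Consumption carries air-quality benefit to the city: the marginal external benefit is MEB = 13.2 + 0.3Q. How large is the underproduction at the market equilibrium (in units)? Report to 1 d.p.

6.0 units

Market equilibrium (private): 44.5 + 1.2Q = 188.5 - 3.0Q → Q_m = 34.2857.
Social marginal benefit = demand + MEB = 201.7 - 2.7Q.
Set SMB = MC: 201.7 - 2.7Q = 44.5 + 1.2Q → Q* = 40.3077.
Gap = |34.2857 − 40.3077| = 6.0220.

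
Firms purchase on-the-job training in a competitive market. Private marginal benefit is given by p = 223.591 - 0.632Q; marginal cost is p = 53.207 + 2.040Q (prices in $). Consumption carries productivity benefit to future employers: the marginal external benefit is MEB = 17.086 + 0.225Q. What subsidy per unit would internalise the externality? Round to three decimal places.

Social marginal benefit = demand + MEB = 240.677 - 0.407Q.
Set SMB = MC: 240.677 - 0.407Q = 53.207 + 2.040Q → Q* = 76.6122.
The Pigouvian subsidy equals MEB at Q*: 17.086 + 0.225×76.6122 = 34.3237.

subsidy = $34.324 per unit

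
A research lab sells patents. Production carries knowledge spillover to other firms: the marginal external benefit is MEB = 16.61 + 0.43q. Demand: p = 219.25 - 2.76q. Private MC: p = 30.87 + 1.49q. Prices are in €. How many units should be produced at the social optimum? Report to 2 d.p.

Social marginal cost = private MC − MEB = 14.26 + 1.06q.
Set SMC = demand: 14.26 + 1.06q = 219.25 - 2.76q → q* = 53.6623.

q* = 53.66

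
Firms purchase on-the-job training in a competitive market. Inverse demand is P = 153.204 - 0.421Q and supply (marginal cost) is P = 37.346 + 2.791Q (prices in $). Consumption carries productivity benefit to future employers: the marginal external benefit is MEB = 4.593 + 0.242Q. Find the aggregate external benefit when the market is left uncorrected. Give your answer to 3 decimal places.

Market equilibrium (private): 37.346 + 2.791Q = 153.204 - 0.421Q → Q_m = 36.0704.
Total external benefit = ∫₀^{Q_m} (4.593 + 0.242Q) dQ = 4.593×36.0704 + ½×0.242×36.0704² = 323.1013.

$323.101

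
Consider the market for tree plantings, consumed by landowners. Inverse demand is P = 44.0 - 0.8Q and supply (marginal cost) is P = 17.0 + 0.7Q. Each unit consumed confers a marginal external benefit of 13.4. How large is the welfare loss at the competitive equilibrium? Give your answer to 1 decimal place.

DWL = 59.9

Market equilibrium (private): 17.0 + 0.7Q = 44.0 - 0.8Q → Q_m = 18.0000.
Social marginal benefit = demand + MEB = 57.4 - 0.8Q.
Set SMB = MC: 57.4 - 0.8Q = 17.0 + 0.7Q → Q* = 26.9333.
Height of the DWL triangle at Q_m is SMB(Q_m) − MC(Q_m) = MEB(Q_m) = 13.4000.
DWL = ½ × 8.9333 × 13.4000 = 59.8531.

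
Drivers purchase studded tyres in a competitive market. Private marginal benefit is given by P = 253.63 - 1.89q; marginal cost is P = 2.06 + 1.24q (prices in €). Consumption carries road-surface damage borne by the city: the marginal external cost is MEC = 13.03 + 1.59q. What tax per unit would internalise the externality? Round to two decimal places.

Social marginal benefit = demand − MEC = 240.60 - 3.48q.
Set SMB = MC: 240.60 - 3.48q = 2.06 + 1.24q → q* = 50.5381.
The Pigouvian tax equals MEC at q*: 13.03 + 1.59×50.5381 = 93.3856.

tax = €93.39 per unit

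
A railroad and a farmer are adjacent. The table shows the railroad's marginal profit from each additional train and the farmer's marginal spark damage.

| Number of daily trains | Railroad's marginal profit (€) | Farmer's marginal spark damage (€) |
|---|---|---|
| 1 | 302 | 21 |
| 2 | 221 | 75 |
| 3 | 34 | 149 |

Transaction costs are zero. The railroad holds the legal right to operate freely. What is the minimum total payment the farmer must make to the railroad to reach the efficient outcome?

Left alone the railroad would choose level 3 (marginal profit stays positive).
Efficient level: k* = 2 (marginal profit ≥ marginal spark damage through 2).
The farmer must at least cover the railroad's forgone profit from cutting 3→2: 34 = 34.

€34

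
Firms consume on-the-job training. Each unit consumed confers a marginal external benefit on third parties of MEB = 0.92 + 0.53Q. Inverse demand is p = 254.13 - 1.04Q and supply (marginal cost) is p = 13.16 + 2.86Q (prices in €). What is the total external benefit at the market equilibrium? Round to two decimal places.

Market equilibrium (private): 13.16 + 2.86Q = 254.13 - 1.04Q → Q_m = 61.7872.
Total external benefit = ∫₀^{Q_m} (0.92 + 0.53Q) dQ = 0.92×61.7872 + ½×0.53×61.7872² = 1068.5236.

€1068.52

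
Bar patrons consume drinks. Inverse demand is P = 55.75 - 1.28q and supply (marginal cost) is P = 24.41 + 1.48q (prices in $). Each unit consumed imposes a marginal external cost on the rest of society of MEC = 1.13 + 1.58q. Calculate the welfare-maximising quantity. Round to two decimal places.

q* = 6.96

Social marginal benefit = demand − MEC = 54.62 - 2.86q.
Set SMB = MC: 54.62 - 2.86q = 24.41 + 1.48q → q* = 6.9608.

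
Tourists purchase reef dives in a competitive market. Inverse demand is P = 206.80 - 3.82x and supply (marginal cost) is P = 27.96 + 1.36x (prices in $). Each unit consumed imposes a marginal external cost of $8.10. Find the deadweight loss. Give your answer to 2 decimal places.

Market equilibrium (private): 27.96 + 1.36x = 206.80 - 3.82x → x_m = 34.5251.
Social marginal benefit = demand − MEC = 198.70 - 3.82x.
Set SMB = MC: 198.70 - 3.82x = 27.96 + 1.36x → x* = 32.9614.
The loss is the area between SMB and MC from x* to x_m; with linear curves that's a triangle of height MEC(x_m).
DWL = ½ × 1.5637 × 8.1000 = 6.3330.

DWL = $6.33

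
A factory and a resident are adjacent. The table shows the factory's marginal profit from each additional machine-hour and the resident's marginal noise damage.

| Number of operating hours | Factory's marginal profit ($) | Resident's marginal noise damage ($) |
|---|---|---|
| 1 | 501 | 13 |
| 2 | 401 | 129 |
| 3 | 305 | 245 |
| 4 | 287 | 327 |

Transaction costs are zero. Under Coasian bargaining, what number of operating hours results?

Bargaining reaches the level where marginal profit last exceeds marginal noise damage.
That holds through level 3 (305 ≥ 245) but not at 4 (287 < 327).

3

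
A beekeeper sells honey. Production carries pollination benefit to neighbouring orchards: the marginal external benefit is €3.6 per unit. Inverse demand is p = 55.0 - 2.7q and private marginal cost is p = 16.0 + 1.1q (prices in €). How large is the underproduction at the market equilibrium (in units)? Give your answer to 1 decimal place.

Market equilibrium (private): 16.0 + 1.1q = 55.0 - 2.7q → q_m = 10.2632.
Social marginal cost = private MC − MEB = 12.4 + 1.1q.
Set SMC = demand: 12.4 + 1.1q = 55.0 - 2.7q → q* = 11.2105.
Gap = |10.2632 − 11.2105| = 0.9473.

0.9 units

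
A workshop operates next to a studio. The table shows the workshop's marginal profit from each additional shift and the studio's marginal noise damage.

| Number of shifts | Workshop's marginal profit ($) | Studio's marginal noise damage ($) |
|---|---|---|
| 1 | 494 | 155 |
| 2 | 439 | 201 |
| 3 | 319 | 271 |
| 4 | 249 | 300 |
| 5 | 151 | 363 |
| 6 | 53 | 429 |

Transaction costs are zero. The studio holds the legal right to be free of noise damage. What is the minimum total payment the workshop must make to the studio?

Efficient level: marginal profit ≥ marginal noise damage through level 3, so k* = 3.
With the studio holding the right, the workshop must at least compensate total damage at k*: 155 + 201 + 271 = 627.

$627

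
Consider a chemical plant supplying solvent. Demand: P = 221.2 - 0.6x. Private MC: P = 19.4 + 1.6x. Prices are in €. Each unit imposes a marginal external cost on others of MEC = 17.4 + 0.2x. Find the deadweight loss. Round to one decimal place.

Market equilibrium (private): 19.4 + 1.6x = 221.2 - 0.6x → x_m = 91.7273.
Social marginal cost = private MC + MEC = 36.8 + 1.8x.
Set SMC = demand: 36.8 + 1.8x = 221.2 - 0.6x → x* = 76.8333.
Height of the DWL triangle at x_m is SMC(x_m) − demand(x_m) = MEC(x_m) = 35.7455.
DWL = ½ × 14.8940 × 35.7455 = 266.1967.

DWL = €266.2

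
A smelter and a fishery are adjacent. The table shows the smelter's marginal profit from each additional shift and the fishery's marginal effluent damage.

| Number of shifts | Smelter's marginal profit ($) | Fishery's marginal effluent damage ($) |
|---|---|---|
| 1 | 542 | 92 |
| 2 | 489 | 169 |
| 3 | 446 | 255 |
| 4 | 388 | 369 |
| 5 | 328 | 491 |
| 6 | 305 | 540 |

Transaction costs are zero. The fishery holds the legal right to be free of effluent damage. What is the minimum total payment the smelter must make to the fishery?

$885

Efficient level: marginal profit ≥ marginal effluent damage through level 4, so k* = 4.
With the fishery holding the right, the smelter must at least compensate total damage at k*: 92 + 169 + 255 + 369 = 885.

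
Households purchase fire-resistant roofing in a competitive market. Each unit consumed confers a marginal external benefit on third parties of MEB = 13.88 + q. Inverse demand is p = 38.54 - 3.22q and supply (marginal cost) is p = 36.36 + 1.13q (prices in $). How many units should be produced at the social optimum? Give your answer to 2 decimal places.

q* = 4.79

Social marginal benefit = demand + MEB = 52.42 - 2.22q.
Set SMB = MC: 52.42 - 2.22q = 36.36 + 1.13q → q* = 4.7940.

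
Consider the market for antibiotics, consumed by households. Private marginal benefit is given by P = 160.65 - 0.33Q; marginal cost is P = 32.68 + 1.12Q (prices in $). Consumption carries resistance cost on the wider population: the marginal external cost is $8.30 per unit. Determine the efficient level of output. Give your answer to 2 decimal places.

Q* = 82.53

Social marginal benefit = demand − MEC = 152.35 - 0.33Q.
Set SMB = MC: 152.35 - 0.33Q = 32.68 + 1.12Q → Q* = 82.5310.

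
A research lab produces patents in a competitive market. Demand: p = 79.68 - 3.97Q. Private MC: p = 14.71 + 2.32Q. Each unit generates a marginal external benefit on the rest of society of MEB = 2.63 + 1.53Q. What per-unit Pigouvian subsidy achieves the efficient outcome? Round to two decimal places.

Social marginal cost = private MC − MEB = 12.08 + 0.79Q.
Set SMC = demand: 12.08 + 0.79Q = 79.68 - 3.97Q → Q* = 14.2017.
The Pigouvian subsidy equals MEB at Q*: 2.63 + 1.53×14.2017 = 24.3586.

subsidy = 24.36 per unit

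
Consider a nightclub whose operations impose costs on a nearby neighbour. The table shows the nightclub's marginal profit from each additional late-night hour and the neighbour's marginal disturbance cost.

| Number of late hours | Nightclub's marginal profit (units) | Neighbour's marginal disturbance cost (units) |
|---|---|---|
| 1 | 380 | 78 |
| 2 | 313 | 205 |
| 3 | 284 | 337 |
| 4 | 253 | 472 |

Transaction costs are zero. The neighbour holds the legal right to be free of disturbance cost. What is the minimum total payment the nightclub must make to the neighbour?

283

Efficient level: marginal profit ≥ marginal disturbance cost through level 2, so k* = 2.
With the neighbour holding the right, the nightclub must at least compensate total damage at k*: 78 + 205 = 283.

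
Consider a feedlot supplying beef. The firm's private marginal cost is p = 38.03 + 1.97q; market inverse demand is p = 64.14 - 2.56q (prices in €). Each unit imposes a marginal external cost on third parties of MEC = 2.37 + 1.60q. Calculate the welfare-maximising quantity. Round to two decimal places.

Social marginal cost = private MC + MEC = 40.40 + 3.57q.
Set SMC = demand: 40.40 + 3.57q = 64.14 - 2.56q → q* = 3.8728.

q* = 3.87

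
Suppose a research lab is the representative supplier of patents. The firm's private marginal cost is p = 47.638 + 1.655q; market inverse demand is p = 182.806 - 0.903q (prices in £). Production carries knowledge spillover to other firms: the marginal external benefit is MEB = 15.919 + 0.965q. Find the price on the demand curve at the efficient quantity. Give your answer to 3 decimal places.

Social marginal cost = private MC − MEB = 31.719 + 0.690q.
Set SMC = demand: 31.719 + 0.690q = 182.806 - 0.903q → q* = 94.8443.
Consumer price on the demand curve at q*: 182.806 − 0.903×94.8443 = 97.1616.

P = £97.162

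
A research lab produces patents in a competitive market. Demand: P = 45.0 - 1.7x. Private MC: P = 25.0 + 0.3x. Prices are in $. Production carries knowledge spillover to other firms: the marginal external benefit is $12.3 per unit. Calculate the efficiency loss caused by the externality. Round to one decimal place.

DWL = $37.8

Market equilibrium (private): 25.0 + 0.3x = 45.0 - 1.7x → x_m = 10.0000.
Social marginal cost = private MC − MEB = 12.7 + 0.3x.
Set SMC = demand: 12.7 + 0.3x = 45.0 - 1.7x → x* = 16.1500.
The loss is the area between SMC and demand from x* to x_m; with linear curves that's a triangle of height MEB(x_m).
DWL = ½ × 6.1500 × 12.3000 = 37.8225.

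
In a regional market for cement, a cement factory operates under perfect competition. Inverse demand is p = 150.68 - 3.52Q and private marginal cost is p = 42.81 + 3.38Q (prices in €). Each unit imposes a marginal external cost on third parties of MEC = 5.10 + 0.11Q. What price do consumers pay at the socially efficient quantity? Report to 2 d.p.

Social marginal cost = private MC + MEC = 47.91 + 3.49Q.
Set SMC = demand: 47.91 + 3.49Q = 150.68 - 3.52Q → Q* = 14.6605.
Consumer price on the demand curve at Q*: 150.68 − 3.52×14.6605 = 99.0750.

P = €99.08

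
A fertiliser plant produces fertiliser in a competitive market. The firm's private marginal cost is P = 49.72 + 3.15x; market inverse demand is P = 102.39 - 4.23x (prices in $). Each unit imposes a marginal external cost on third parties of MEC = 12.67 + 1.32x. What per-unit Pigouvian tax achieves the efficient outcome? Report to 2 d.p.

Social marginal cost = private MC + MEC = 62.39 + 4.47x.
Set SMC = demand: 62.39 + 4.47x = 102.39 - 4.23x → x* = 4.5977.
The Pigouvian tax equals MEC at x*: 12.67 + 1.32×4.5977 = 18.7390.

tax = $18.74 per unit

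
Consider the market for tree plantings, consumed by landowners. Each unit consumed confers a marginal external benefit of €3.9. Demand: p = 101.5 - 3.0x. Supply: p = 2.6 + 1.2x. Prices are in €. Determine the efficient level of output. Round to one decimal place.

Social marginal benefit = demand + MEB = 105.4 - 3.0x.
Set SMB = MC: 105.4 - 3.0x = 2.6 + 1.2x → x* = 24.4762.

x* = 24.5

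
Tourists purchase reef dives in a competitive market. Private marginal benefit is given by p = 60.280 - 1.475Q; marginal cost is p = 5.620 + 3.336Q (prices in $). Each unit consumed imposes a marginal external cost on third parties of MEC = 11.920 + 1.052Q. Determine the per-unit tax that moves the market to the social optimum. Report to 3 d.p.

Social marginal benefit = demand − MEC = 48.360 - 2.527Q.
Set SMB = MC: 48.360 - 2.527Q = 5.620 + 3.336Q → Q* = 7.2898.
The Pigouvian tax equals MEC at Q*: 11.920 + 1.052×7.2898 = 19.5889.

tax = $19.589 per unit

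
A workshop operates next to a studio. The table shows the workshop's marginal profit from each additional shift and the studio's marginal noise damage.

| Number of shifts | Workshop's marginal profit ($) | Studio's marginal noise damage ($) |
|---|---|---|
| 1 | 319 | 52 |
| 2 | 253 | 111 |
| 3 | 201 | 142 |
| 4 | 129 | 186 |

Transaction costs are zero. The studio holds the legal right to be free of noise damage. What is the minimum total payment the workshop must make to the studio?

Efficient level: marginal profit ≥ marginal noise damage through level 3, so k* = 3.
With the studio holding the right, the workshop must at least compensate total damage at k*: 52 + 111 + 142 = 305.

$305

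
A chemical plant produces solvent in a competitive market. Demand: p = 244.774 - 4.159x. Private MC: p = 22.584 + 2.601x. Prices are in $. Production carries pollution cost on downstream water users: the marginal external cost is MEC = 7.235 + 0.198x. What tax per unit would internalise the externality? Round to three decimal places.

Social marginal cost = private MC + MEC = 29.819 + 2.799x.
Set SMC = demand: 29.819 + 2.799x = 244.774 - 4.159x → x* = 30.8932.
The Pigouvian tax equals MEC at x*: 7.235 + 0.198×30.8932 = 13.3519.

tax = $13.352 per unit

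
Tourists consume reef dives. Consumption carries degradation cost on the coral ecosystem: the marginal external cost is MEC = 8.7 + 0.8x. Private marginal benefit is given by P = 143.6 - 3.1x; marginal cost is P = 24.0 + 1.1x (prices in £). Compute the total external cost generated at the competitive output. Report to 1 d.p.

Market equilibrium (private): 24.0 + 1.1x = 143.6 - 3.1x → x_m = 28.4762.
Total external cost = ∫₀^{x_m} (8.7 + 0.8x) dx = 8.7×28.4762 + ½×0.8×28.4762² = 572.1005.

£572.1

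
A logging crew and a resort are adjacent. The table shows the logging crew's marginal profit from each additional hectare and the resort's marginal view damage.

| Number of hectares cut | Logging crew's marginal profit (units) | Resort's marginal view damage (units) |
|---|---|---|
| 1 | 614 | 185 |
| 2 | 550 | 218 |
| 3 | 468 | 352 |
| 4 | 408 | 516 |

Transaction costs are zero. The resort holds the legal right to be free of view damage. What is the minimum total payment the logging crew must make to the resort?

Efficient level: marginal profit ≥ marginal view damage through level 3, so k* = 3.
With the resort holding the right, the logging crew must at least compensate total damage at k*: 185 + 218 + 352 = 755.

755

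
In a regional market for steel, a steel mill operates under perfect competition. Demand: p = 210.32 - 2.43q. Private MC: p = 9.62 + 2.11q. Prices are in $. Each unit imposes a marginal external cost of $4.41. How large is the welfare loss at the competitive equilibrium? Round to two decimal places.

Market equilibrium (private): 9.62 + 2.11q = 210.32 - 2.43q → q_m = 44.2070.
Social marginal cost = private MC + MEC = 14.03 + 2.11q.
Set SMC = demand: 14.03 + 2.11q = 210.32 - 2.43q → q* = 43.2357.
Height of the DWL triangle at q_m is SMC(q_m) − demand(q_m) = MEC(q_m) = 4.4100.
DWL = ½ × 0.9713 × 4.4100 = 2.1417.

DWL = $2.14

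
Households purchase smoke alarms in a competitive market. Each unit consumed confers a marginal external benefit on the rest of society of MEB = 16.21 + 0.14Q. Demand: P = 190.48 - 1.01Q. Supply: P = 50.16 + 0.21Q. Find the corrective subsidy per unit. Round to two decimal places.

subsidy = 36.50 per unit

Social marginal benefit = demand + MEB = 206.69 - 0.87Q.
Set SMB = MC: 206.69 - 0.87Q = 50.16 + 0.21Q → Q* = 144.9352.
The Pigouvian subsidy equals MEB at Q*: 16.21 + 0.14×144.9352 = 36.5009.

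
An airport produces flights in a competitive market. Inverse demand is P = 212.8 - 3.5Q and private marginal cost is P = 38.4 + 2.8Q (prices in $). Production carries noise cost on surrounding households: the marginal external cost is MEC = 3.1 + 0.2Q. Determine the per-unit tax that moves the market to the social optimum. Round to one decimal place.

tax = $8.4 per unit

Social marginal cost = private MC + MEC = 41.5 + 3.0Q.
Set SMC = demand: 41.5 + 3.0Q = 212.8 - 3.5Q → Q* = 26.3538.
The Pigouvian tax equals MEC at Q*: 3.1 + 0.2×26.3538 = 8.3708.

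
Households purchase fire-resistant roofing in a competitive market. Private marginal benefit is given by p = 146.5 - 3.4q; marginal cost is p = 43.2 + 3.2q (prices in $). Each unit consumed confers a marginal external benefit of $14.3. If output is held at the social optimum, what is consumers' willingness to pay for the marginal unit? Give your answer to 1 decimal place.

P = $85.9

Social marginal benefit = demand + MEB = 160.8 - 3.4q.
Set SMB = MC: 160.8 - 3.4q = 43.2 + 3.2q → q* = 17.8182.
Consumer price on the demand curve at q*: 146.5 − 3.4×17.8182 = 85.9181.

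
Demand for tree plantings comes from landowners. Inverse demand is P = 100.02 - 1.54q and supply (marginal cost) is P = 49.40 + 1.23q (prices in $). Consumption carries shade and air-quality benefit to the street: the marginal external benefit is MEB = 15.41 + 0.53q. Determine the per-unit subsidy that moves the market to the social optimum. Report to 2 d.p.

Social marginal benefit = demand + MEB = 115.43 - 1.01q.
Set SMB = MC: 115.43 - 1.01q = 49.40 + 1.23q → q* = 29.4777.
The Pigouvian subsidy equals MEB at q*: 15.41 + 0.53×29.4777 = 31.0332.

subsidy = $31.03 per unit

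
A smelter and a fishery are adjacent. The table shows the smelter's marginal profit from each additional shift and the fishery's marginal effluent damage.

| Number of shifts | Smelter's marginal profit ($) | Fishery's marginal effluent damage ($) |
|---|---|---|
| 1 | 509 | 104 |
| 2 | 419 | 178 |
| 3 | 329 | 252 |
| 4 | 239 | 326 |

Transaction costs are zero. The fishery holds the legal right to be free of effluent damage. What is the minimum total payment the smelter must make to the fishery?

Efficient level: marginal profit ≥ marginal effluent damage through level 3, so k* = 3.
With the fishery holding the right, the smelter must at least compensate total damage at k*: 104 + 178 + 252 = 534.

$534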